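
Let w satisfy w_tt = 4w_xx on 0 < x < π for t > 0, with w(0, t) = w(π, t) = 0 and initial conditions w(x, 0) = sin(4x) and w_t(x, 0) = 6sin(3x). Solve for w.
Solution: Using separation of variables w = X(x)T(t):
Eigenfunctions: sin(nx), n = 1, 2, 3, ...
General solution: w(x, t) = Σ [A_n cos(2n t) + B_n sin(2n t)] sin(nx)
From w(x,0) = sin(4x): A_4=1. From w_t(x,0) = 6sin(3x), using w_t(x,0) = Σ ω_n B_n sin(nx) with ω_n = 2n: B_3 = 6/6 = 1.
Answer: w(x, t) = sin(6t)sin(3x) + sin(4x)cos(8t)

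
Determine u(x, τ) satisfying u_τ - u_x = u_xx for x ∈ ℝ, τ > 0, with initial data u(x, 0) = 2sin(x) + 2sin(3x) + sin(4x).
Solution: Change to a moving frame: let η = x + τ, σ = τ and write u(x,τ) = w(η,σ).
By the chain rule u_τ = w_σ + w_η, u_x = w_η, u_xx = w_ηη.
Then u_τ - u_x = w_σ: the advection term cancels and the PDE becomes the heat equation w_σ = w_ηη on η ∈ ℝ.
Initial data: w(η,0) = u(η,0) = 2sin(η) + 2sin(3η) + sin(4η).
On η ∈ ℝ each mode satisfies (sin(nη))″ = -n² sin(nη), so exp(-n²σ) sin(nη) solves the heat equation; by superposition w(η,σ) = Σ c_n exp(-n²σ) sin(nη).
Reading off the coefficients: c_1=2, c_3=2, c_4=1, so w(η,σ) = 2exp(-σ)sin(η) + 2exp(-9σ)sin(3η) + exp(-16σ)sin(4η).
Substituting back η = x + τ, σ = τ: u(x,τ) = w(x + τ, τ).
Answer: u(x, τ) = 2exp(-τ)sin(x + τ) + 2exp(-9τ)sin(3x + 3τ) + exp(-16τ)sin(4x + 4τ)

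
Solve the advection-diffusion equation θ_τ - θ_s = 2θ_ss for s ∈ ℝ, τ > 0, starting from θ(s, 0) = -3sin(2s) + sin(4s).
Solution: Moving frame: η = s + τ, σ = τ, θ = u(η,σ), so θ_τ = u_σ + u_η and θ_ss = u_ηη.
Hence θ_τ - θ_s = u_σ and the PDE becomes the heat equation u_σ = 2u_ηη on η ∈ ℝ.
Initial data: u(η,0) = θ(η,0) = -3sin(2η) + sin(4η). Each mode sin(nη) decays as exp(-2n²σ) on ℝ, so u(η,σ) = Σ c_n exp(-2n²σ) sin(nη) with c_2=-3, c_4=1: u(η,σ) = -3exp(-8σ)sin(2η) + exp(-32σ)sin(4η).
Substituting back: θ(s,τ) = u(s + τ, τ).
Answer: θ(s, τ) = -3exp(-8τ)sin(2s + 2τ) + exp(-32τ)sin(4s + 4τ)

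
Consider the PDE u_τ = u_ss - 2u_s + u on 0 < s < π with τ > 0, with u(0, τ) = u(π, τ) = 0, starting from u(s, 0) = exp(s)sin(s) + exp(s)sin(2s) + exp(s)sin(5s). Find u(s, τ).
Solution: Substitute u = exp(s)w.
Then u_s = exp(s)(w_s + w), u_ss = exp(s)(w_ss + 2w_s + w), u_τ = exp(s)w_τ; substituting and dividing by exp(s), the lower-order terms cancel: w_τ = w_ss (standard heat equation).
Data for w: w(s,0) = exp(-s)u(s,0) = sin(s) + sin(2s) + sin(5s). The boundary conditions carry over: w(0,τ) = w(π,τ) = 0.
Separating variables: w = Σ c_n exp(-n²τ) sin(ns). From w(s,0) = sin(s) + sin(2s) + sin(5s): c_1=1, c_2=1, c_5=1.
So w(s,τ) = exp(-τ)sin(s) + exp(-4τ)sin(2s) + exp(-25τ)sin(5s), and u(s,τ) = exp(s)w(s,τ).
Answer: u(s, τ) = exp(s)exp(-τ)sin(s) + exp(s)exp(-4τ)sin(2s) + exp(s)exp(-25τ)sin(5s)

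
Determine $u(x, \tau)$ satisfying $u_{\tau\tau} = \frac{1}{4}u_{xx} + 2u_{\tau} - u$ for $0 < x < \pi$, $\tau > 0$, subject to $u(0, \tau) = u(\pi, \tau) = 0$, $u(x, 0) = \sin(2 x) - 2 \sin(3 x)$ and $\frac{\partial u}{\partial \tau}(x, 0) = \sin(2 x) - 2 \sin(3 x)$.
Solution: Substitute $u = e^{\tau}w$.
Then $u_{\tau} = e^{\tau}(w_{\tau} + w)$, $u_{\tau\tau} = e^{\tau}(w_{\tau\tau} + 2w_{\tau} + w)$, $u_{xx} = e^{\tau}w_{xx}$; substituting and dividing by $e^{\tau}$, the lower-order terms cancel: $w_{\tau\tau} = \frac{1}{4}w_{xx}$ (standard wave equation).
Data for $w$: $w(x,0) = u(x,0) = \sin(2 x) - 2 \sin(3 x)$; $w_{\tau}(x,0) = u_{\tau}(x,0) - u(x,0) = 0$. The boundary conditions carry over: $w(0,\tau) = w(\pi,\tau) = 0$.
Separating variables: $w = \sum [A_n \cos(\omega_n \tau) + B_n \sin(\omega_n \tau)] \sin(nx)$, $\omega_n = n/2$. From ICs: $A_2=1, A_3=-2$.
So $w(x,\tau) = \sin(2 x) \cos(\tau) - 2 \sin(3 x) \cos(3 \tau/2)$, and $u(x,\tau) = e^{\tau}w(x,\tau)$.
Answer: $u(x, \tau) = e^{\tau} \sin(2 x) \cos(\tau) - 2 e^{\tau} \sin(3 x) \cos(3 \tau/2)$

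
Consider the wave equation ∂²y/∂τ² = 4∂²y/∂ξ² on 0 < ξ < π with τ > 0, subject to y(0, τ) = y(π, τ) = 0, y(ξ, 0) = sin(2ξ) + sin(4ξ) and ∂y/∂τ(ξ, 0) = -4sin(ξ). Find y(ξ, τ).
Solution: Using separation of variables y = X(ξ)T(τ):
Eigenfunctions: sin(nξ), n = 1, 2, 3, ...
General solution: y(ξ, τ) = Σ [A_n cos(2n τ) + B_n sin(2n τ)] sin(nξ)
From y(ξ,0) = sin(2ξ) + sin(4ξ): A_2=1, A_4=1. From y_τ(ξ,0) = -4sin(ξ), using y_τ(ξ,0) = Σ ω_n B_n sin(nξ) with ω_n = 2n: B_1 = (-4)/2 = -2.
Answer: y(ξ, τ) = -2sin(ξ)sin(2τ) + sin(2ξ)cos(4τ) + sin(4ξ)cos(8τ)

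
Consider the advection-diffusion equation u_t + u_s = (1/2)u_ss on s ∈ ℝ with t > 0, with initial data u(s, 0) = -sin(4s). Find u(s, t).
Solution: Change to a moving frame: let η = s - t, σ = t and write u(s,t) = w(η,σ).
By the chain rule u_t = w_σ - w_η, u_s = w_η, u_ss = w_ηη.
Then u_t + u_s = w_σ: the advection term cancels and the PDE becomes the heat equation w_σ = (1/2)w_ηη on η ∈ ℝ.
Initial data: w(η,0) = u(η,0) = -sin(4η).
On η ∈ ℝ each mode satisfies (sin(nη))″ = -n² sin(nη), so exp(-n²σ/2) sin(nη) solves the heat equation; by superposition w(η,σ) = Σ c_n exp(-n²σ/2) sin(nη).
Reading off the coefficients: c_4=-1, so w(η,σ) = -exp(-8σ)sin(4η).
Substituting back η = s - t, σ = t: u(s,t) = w(s - t, t).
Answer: u(s, t) = -exp(-8t)sin(4s - 4t)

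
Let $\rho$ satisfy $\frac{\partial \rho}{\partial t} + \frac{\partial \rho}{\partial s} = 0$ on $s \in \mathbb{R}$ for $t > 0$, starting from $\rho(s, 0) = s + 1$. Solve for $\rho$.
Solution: By method of characteristics (waves move right with speed 1):
Along characteristics $s - t =$ const, $\rho$ is constant, so $\rho(s,t) = f(s - t)$ with $f = \rho( \cdot , 0)$.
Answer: $\rho(s, t) = s -  t + 1$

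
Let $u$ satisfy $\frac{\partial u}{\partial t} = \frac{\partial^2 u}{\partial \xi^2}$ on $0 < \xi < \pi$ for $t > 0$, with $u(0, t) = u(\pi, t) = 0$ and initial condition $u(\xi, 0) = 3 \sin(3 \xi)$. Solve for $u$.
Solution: Separating variables: $u = \sum c_n e^{-n^2t} \sin(n\xi)$. From $u(\xi,0) = 3 \sin(3 \xi)$: $c_3=3$.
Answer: $u(\xi, t) = 3 e^{-9 t} \sin(3 \xi)$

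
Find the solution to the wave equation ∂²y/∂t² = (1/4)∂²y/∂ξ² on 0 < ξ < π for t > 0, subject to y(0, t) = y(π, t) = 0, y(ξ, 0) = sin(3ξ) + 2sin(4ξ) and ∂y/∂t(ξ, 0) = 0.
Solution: Using separation of variables y = X(ξ)T(t):
Eigenfunctions: sin(nξ), n = 1, 2, 3, ...
General solution: y(ξ, t) = Σ [A_n cos(n t/2) + B_n sin(n t/2)] sin(nξ)
From y(ξ,0) = sin(3ξ) + 2sin(4ξ): A_3=1, A_4=2. From y_t(ξ,0) = 0: all B_n = 0.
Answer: y(ξ, t) = sin(3ξ)cos(3t/2) + 2sin(4ξ)cos(2t)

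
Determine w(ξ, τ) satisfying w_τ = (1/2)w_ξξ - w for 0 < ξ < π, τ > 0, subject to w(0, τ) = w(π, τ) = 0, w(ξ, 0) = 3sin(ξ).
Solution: Substitute w = exp(-τ)u.
Then w_τ = exp(-τ)(u_τ - u), w_ξξ = exp(-τ)u_ξξ; substituting and dividing by exp(-τ), the lower-order terms cancel: u_τ = (1/2)u_ξξ (standard heat equation).
Data for u: u(ξ,0) = w(ξ,0) = 3sin(ξ). The boundary conditions carry over: u(0,τ) = u(π,τ) = 0.
Separating variables: u = Σ c_n exp(-n²τ/2) sin(nξ). From u(ξ,0) = 3sin(ξ): c_1=3.
So u(ξ,τ) = 3exp(-τ/2)sin(ξ), and w(ξ,τ) = exp(-τ)u(ξ,τ).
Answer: w(ξ, τ) = 3exp(-3τ/2)sin(ξ)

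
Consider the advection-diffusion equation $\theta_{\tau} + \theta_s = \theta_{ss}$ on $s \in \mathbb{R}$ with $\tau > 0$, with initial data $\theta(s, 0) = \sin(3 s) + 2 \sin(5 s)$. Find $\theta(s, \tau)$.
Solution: Moving frame: $\eta = s - \tau$, $\sigma = \tau$, $\theta = u(\eta,\sigma)$, so $\theta_{\tau} = u_{\sigma} - u_{\eta}$ and $\theta_{ss} = u_{\eta\eta}$.
Hence $\theta_{\tau} + \theta_s = u_{\sigma}$ and the PDE becomes the heat equation $u_{\sigma} = u_{\eta\eta}$ on $\eta \in \mathbb{R}$.
Initial data: $u(\eta,0) = \theta(\eta,0) = \sin(3 \eta) + 2 \sin(5 \eta)$. Each mode $\sin(n\eta)$ decays as $e^{-n^2\sigma}$ on $\mathbb{R}$, so $u(\eta,\sigma) = \sum c_n e^{-n^2\sigma} \sin(n\eta)$ with $c_3=1, c_5=2$: $u(\eta,\sigma) = e^{-9 \sigma} \sin(3 \eta) + 2 e^{-25 \sigma} \sin(5 \eta)$.
Substituting back: $\theta(s,\tau) = u(s - \tau, \tau)$.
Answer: $\theta(s, \tau) = - e^{-9 \tau} \sin(3 \tau - 3 s) - 2 e^{-25 \tau} \sin(5 \tau - 5 s)$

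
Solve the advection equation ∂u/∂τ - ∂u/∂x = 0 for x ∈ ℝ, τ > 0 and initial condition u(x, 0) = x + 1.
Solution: By method of characteristics (waves move left with speed 1):
Along characteristics x + τ = const, u is constant, so u(x,τ) = f(x + τ) with f = u(·, 0).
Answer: u(x, τ) = x + τ + 1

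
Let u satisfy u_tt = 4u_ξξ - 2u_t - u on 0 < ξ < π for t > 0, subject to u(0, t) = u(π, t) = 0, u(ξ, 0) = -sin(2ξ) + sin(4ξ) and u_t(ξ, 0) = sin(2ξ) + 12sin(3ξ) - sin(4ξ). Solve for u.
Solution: Substitute u = exp(-t)w.
Then u_t = exp(-t)(w_t - w), u_tt = exp(-t)(w_tt - 2w_t + w), u_ξξ = exp(-t)w_ξξ; substituting and dividing by exp(-t), the lower-order terms cancel: w_tt = 4w_ξξ (standard wave equation).
Data for w: w(ξ,0) = u(ξ,0) = -sin(2ξ) + sin(4ξ); w_t(ξ,0) = u_t(ξ,0) + u(ξ,0) = 12sin(3ξ). The boundary conditions carry over: w(0,t) = w(π,t) = 0.
Separating variables: w = Σ [A_n cos(ω_n t) + B_n sin(ω_n t)] sin(nξ), ω_n = 2n. From ICs (B_n = velocity coefficient / ω_n): A_2=-1, A_4=1, B_3=2.
So w(ξ,t) = 2sin(6t)sin(3ξ) - sin(2ξ)cos(4t) + sin(4ξ)cos(8t), and u(ξ,t) = exp(-t)w(ξ,t).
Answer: u(ξ, t) = 2exp(-t)sin(6t)sin(3ξ) - exp(-t)sin(2ξ)cos(4t) + exp(-t)sin(4ξ)cos(8t)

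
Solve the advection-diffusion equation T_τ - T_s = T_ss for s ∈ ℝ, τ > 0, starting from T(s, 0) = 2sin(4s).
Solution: Moving frame: η = s + τ, σ = τ, T = u(η,σ), so T_τ = u_σ + u_η and T_ss = u_ηη.
Hence T_τ - T_s = u_σ and the PDE becomes the heat equation u_σ = u_ηη on η ∈ ℝ.
Initial data: u(η,0) = T(η,0) = 2sin(4η). Each mode sin(nη) decays as exp(-n²σ) on ℝ, so u(η,σ) = Σ c_n exp(-n²σ) sin(nη) with c_4=2: u(η,σ) = 2exp(-16σ)sin(4η).
Substituting back: T(s,τ) = u(s + τ, τ).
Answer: T(s, τ) = 2exp(-16τ)sin(4s + 4τ)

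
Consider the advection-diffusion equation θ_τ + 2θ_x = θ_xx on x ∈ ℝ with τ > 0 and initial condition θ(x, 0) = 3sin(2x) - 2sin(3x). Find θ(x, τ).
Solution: Moving frame: η = x - 2τ, σ = τ, θ = u(η,σ), so θ_τ = u_σ - 2u_η and θ_xx = u_ηη.
Hence θ_τ + 2θ_x = u_σ and the PDE becomes the heat equation u_σ = u_ηη on η ∈ ℝ.
Initial data: u(η,0) = θ(η,0) = 3sin(2η) - 2sin(3η). Each mode sin(nη) decays as exp(-n²σ) on ℝ, so u(η,σ) = Σ c_n exp(-n²σ) sin(nη) with c_2=3, c_3=-2: u(η,σ) = 3exp(-4σ)sin(2η) - 2exp(-9σ)sin(3η).
Substituting back: θ(x,τ) = u(x - 2τ, τ).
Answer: θ(x, τ) = 3exp(-4τ)sin(2x - 4τ) - 2exp(-9τ)sin(3x - 6τ)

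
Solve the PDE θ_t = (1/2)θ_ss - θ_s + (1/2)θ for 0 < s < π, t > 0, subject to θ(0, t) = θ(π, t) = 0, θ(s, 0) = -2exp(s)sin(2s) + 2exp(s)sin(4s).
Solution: Substitute θ = exp(s)u, i.e. u = exp(-s)θ.
By the product rule, θ_s = exp(s)(u_s + u), θ_ss = exp(s)(u_ss + 2u_s + u), θ_t = exp(s)u_t.
Substituting into the PDE and dividing by exp(s): u_t = (1/2)(u_ss + 2u_s + u) - (u_s + u) + (1/2)u.
The lower-order terms cancel, leaving the standard heat equation u_t = (1/2)u_ss.
Initial data for u: u(s,0) = exp(-s)θ(s,0) = -2sin(2s) + 2sin(4s). The boundary conditions carry over: u(0,t) = u(π,t) = 0.
Solve for u:
  Using separation of variables u = X(s)G(t):
  Eigenfunctions: sin(ns), n = 1, 2, 3, ...
  General solution: u(s, t) = Σ c_n sin(ns) exp(-n² t/2)
  Matching u(s,0) = -2sin(2s) + 2sin(4s) term by term: c_2=-2, c_4=2.
Hence u(s,t) = -2exp(-2t)sin(2s) + 2exp(-8t)sin(4s).
Transform back: θ(s,t) = exp(s)u(s,t).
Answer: θ(s, t) = -2exp(s)exp(-2t)sin(2s) + 2exp(s)exp(-8t)sin(4s)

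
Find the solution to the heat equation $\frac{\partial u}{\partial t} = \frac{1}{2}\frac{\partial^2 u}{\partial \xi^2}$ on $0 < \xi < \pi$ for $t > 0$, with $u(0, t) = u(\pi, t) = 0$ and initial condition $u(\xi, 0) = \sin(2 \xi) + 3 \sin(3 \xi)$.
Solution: Using separation of variables $u = X(\xi)T(t)$:
Eigenfunctions: $\sin(n\xi)$, $n = 1, 2, 3, \ldots$
General solution: $u(\xi, t) = \sum c_n \sin(n\xi) e^{-n^2 t/2}$
Matching $u(\xi,0) = \sin(2 \xi) + 3 \sin(3 \xi)$ term by term: $c_2=1, c_3=3$.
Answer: $u(\xi, t) = e^{-2 t} \sin(2 \xi) + 3 e^{-9 t/2} \sin(3 \xi)$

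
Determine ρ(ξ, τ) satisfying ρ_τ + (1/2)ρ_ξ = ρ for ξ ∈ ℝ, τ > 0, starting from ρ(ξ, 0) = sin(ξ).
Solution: Substitute ρ = exp(τ)u.
Then ρ_τ = exp(τ)(u_τ + u), ρ_ξ = exp(τ)u_ξ; substituting and dividing by exp(τ), the lower-order terms cancel: u_τ + (1/2)u_ξ = 0 (standard advection equation).
Data for u: u(ξ,0) = ρ(ξ,0) = sin(ξ).
By characteristics (dξ/dτ = 1/2), u(ξ,τ) = f(ξ - (1/2)τ) with f = u(·, 0).
So u(ξ,τ) = sin(ξ - τ/2), and ρ(ξ,τ) = exp(τ)u(ξ,τ).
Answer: ρ(ξ, τ) = exp(τ)sin(ξ - τ/2)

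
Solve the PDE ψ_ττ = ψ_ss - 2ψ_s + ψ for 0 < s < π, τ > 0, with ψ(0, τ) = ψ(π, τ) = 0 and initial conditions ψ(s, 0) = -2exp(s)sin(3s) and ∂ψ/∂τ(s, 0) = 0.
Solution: Substitute ψ = exp(s)u, i.e. u = exp(-s)ψ.
By the product rule, ψ_s = exp(s)(u_s + u), ψ_ss = exp(s)(u_ss + 2u_s + u), ψ_ττ = exp(s)u_ττ.
Substituting into the PDE and dividing by exp(s): u_ττ = (u_ss + 2u_s + u) - 2(u_s + u) + u.
The lower-order terms cancel, leaving the standard wave equation u_ττ = u_ss.
Initial data for u: u(s,0) = exp(-s)ψ(s,0) = -2sin(3s); u_τ(s,0) = exp(-s)ψ_τ(s,0) = 0. The boundary conditions carry over: u(0,τ) = u(π,τ) = 0.
Solve for u:
  Using separation of variables u = X(s)T(τ):
  Eigenfunctions: sin(ns), n = 1, 2, 3, ...
  General solution: u(s, τ) = Σ [A_n cos(n τ) + B_n sin(n τ)] sin(ns)
  From u(s,0) = -2sin(3s): A_3=-2. From u_τ(s,0) = 0: all B_n = 0.
Hence u(s,τ) = -2sin(3s)cos(3τ).
Transform back: ψ(s,τ) = exp(s)u(s,τ).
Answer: ψ(s, τ) = -2exp(s)sin(3s)cos(3τ)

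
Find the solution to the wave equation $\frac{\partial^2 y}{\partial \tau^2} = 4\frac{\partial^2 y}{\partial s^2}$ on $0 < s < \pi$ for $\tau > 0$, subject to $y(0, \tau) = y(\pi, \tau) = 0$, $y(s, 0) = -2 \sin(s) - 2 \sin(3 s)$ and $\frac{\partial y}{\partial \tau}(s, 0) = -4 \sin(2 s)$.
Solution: Separating variables: $y = \sum [A_n \cos(\omega_n \tau) + B_n \sin(\omega_n \tau)] \sin(ns)$, $\omega_n = 2n$. From ICs ($B_n$ = velocity coefficient / $\omega_n$): $A_1=-2, A_3=-2, B_2=-1$.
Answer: $y(s, \tau) = - \sin(4 \tau) \sin(2 s) - 2 \sin(s) \cos(2 \tau) - 2 \sin(3 s) \cos(6 \tau)$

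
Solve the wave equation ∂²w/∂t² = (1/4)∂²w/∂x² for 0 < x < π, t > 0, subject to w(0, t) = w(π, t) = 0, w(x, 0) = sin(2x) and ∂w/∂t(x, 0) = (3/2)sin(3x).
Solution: Separating variables: w = Σ [A_n cos(ω_n t) + B_n sin(ω_n t)] sin(nx), ω_n = n/2. From ICs (B_n = velocity coefficient / ω_n): A_2=1, B_3=1.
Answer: w(x, t) = sin(3t/2)sin(3x) + sin(2x)cos(t)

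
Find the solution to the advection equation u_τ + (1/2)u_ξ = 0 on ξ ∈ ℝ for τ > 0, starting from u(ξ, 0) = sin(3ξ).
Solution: By method of characteristics (waves move right with speed 1/2):
Along characteristics ξ - (1/2)τ = const, u is constant, so u(ξ,τ) = f(ξ - (1/2)τ) with f = u(·, 0).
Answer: u(ξ, τ) = sin(3ξ - 3τ/2)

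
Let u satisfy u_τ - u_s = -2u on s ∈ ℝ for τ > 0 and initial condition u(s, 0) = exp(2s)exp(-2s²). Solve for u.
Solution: Substitute u = exp(2s)w.
Then u_s = exp(2s)(w_s + 2w), u_τ = exp(2s)w_τ; substituting and dividing by exp(2s), the lower-order terms cancel: w_τ - w_s = 0 (standard advection equation).
Data for w: w(s,0) = exp(-2s)u(s,0) = exp(-2s²).
By characteristics (ds/dτ = -1), w(s,τ) = f(s + τ) with f = w(·, 0).
So w(s,τ) = exp(-2(s + τ)²), and u(s,τ) = exp(2s)w(s,τ).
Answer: u(s, τ) = exp(2s)exp(-2(s + τ)²)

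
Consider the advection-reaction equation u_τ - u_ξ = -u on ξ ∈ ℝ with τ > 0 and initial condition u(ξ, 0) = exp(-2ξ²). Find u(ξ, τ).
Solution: Substitute u = exp(-τ)w, i.e. w = exp(τ)u.
By the product rule, u_τ = exp(-τ)(w_τ - w), u_ξ = exp(-τ)w_ξ.
Substituting into the PDE and dividing by exp(-τ): w_τ - w - w_ξ = -w.
The lower-order terms cancel, leaving the standard advection equation w_τ - w_ξ = 0.
Initial data for w: w(ξ,0) = u(ξ,0) = exp(-2ξ²).
Solve for w:
  By method of characteristics (waves move left with speed 1):
  Along characteristics ξ + τ = const, w is constant, so w(ξ,τ) = f(ξ + τ) with f = w(·, 0).
Hence w(ξ,τ) = exp(-2(ξ + τ)²).
Transform back: u(ξ,τ) = exp(-τ)w(ξ,τ).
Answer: u(ξ, τ) = exp(-τ)exp(-2(ξ + τ)²)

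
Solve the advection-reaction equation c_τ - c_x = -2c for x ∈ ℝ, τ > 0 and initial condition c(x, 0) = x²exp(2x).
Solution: Substitute c = exp(2x)u, i.e. u = exp(-2x)c.
By the product rule, c_x = exp(2x)(u_x + 2u), c_τ = exp(2x)u_τ.
Substituting into the PDE and dividing by exp(2x): u_τ - (u_x + 2u) = -2u.
The lower-order terms cancel, leaving the standard advection equation u_τ - u_x = 0.
Initial data for u: u(x,0) = exp(-2x)c(x,0) = x².
Solve for u:
  By method of characteristics (waves move left with speed 1):
  Along characteristics x + τ = const, u is constant, so u(x,τ) = f(x + τ) with f = u(·, 0).
Hence u(x,τ) = x² + 2xτ + τ².
Transform back: c(x,τ) = exp(2x)u(x,τ).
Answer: c(x, τ) = x²exp(2x) + 2xτexp(2x) + τ²exp(2x)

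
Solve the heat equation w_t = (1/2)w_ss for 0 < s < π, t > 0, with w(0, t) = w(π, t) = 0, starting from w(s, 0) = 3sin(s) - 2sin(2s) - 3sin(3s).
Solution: Using separation of variables w = X(s)T(t):
Eigenfunctions: sin(ns), n = 1, 2, 3, ...
General solution: w(s, t) = Σ c_n sin(ns) exp(-n² t/2)
Matching w(s,0) = 3sin(s) - 2sin(2s) - 3sin(3s) term by term: c_1=3, c_2=-2, c_3=-3.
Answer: w(s, t) = -2exp(-2t)sin(2s) + 3exp(-t/2)sin(s) - 3exp(-9t/2)sin(3s)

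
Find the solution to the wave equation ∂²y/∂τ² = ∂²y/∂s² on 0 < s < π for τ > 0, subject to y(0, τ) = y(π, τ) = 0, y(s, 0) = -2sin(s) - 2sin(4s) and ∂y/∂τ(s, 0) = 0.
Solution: Using separation of variables y = X(s)T(τ):
Eigenfunctions: sin(ns), n = 1, 2, 3, ...
General solution: y(s, τ) = Σ [A_n cos(n τ) + B_n sin(n τ)] sin(ns)
From y(s,0) = -2sin(s) - 2sin(4s): A_1=-2, A_4=-2. From y_τ(s,0) = 0: all B_n = 0.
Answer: y(s, τ) = -2sin(s)cos(τ) - 2sin(4s)cos(4τ)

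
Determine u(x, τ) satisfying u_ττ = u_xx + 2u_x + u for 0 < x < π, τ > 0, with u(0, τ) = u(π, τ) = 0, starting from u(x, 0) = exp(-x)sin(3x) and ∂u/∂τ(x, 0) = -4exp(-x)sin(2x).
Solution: Substitute u = exp(-x)w.
Then u_x = exp(-x)(w_x - w), u_xx = exp(-x)(w_xx - 2w_x + w), u_ττ = exp(-x)w_ττ; substituting and dividing by exp(-x), the lower-order terms cancel: w_ττ = w_xx (standard wave equation).
Data for w: w(x,0) = exp(x)u(x,0) = sin(3x); w_τ(x,0) = exp(x)u_τ(x,0) = -4sin(2x). The boundary conditions carry over: w(0,τ) = w(π,τ) = 0.
Separating variables: w = Σ [A_n cos(ω_n τ) + B_n sin(ω_n τ)] sin(nx), ω_n = n. From ICs (B_n = velocity coefficient / ω_n): A_3=1, B_2=-2.
So w(x,τ) = -2sin(2x)sin(2τ) + sin(3x)cos(3τ), and u(x,τ) = exp(-x)w(x,τ).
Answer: u(x, τ) = -2exp(-x)sin(2x)sin(2τ) + exp(-x)sin(3x)cos(3τ)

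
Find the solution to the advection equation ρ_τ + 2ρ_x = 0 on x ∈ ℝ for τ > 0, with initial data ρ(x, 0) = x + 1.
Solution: By characteristics (dx/dτ = 2), ρ(x,τ) = f(x - 2τ) with f = ρ(·, 0).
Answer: ρ(x, τ) = x - 2τ + 1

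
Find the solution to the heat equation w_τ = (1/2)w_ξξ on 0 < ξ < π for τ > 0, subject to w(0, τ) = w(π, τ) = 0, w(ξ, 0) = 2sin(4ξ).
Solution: Separating variables: w = Σ c_n exp(-n²τ/2) sin(nξ). From w(ξ,0) = 2sin(4ξ): c_4=2.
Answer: w(ξ, τ) = 2exp(-8τ)sin(4ξ)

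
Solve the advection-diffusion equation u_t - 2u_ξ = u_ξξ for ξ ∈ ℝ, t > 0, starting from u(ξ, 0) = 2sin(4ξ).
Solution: Change to a moving frame: let η = ξ + 2t, σ = t and write u(ξ,t) = w(η,σ).
By the chain rule u_t = w_σ + 2w_η, u_ξ = w_η, u_ξξ = w_ηη.
Then u_t - 2u_ξ = w_σ: the advection term cancels and the PDE becomes the heat equation w_σ = w_ηη on η ∈ ℝ.
Initial data: w(η,0) = u(η,0) = 2sin(4η).
On η ∈ ℝ each mode satisfies (sin(nη))″ = -n² sin(nη), so exp(-n²σ) sin(nη) solves the heat equation; by superposition w(η,σ) = Σ c_n exp(-n²σ) sin(nη).
Reading off the coefficients: c_4=2, so w(η,σ) = 2exp(-16σ)sin(4η).
Substituting back η = ξ + 2t, σ = t: u(ξ,t) = w(ξ + 2t, t).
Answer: u(ξ, t) = 2exp(-16t)sin(8t + 4ξ)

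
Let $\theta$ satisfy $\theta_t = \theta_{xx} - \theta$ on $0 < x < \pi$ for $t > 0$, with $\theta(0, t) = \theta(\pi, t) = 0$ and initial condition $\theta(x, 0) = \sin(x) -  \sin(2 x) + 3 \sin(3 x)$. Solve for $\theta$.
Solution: Substitute $\theta = e^{-t}u$, i.e. $u = e^{t}\theta$.
By the product rule, $\theta_t = e^{-t}(u_t - u)$, $\theta_{xx} = e^{-t}u_{xx}$.
Substituting into the PDE and dividing by $e^{-t}$: $u_t - u = u_{xx} - u$.
The lower-order terms cancel, leaving the standard heat equation $u_t = u_{xx}$.
Initial data for $u$: $u(x,0) = \theta(x,0) = \sin(x) - \sin(2 x) + 3 \sin(3 x)$. The boundary conditions carry over: $u(0,t) = u(\pi,t) = 0$.
Solve for $u$:
  Using separation of variables $u = X(x)G(t)$:
  Eigenfunctions: $\sin(nx)$, $n = 1, 2, 3, \ldots$
  General solution: $u(x, t) = \sum c_n \sin(nx) e^{-n^2 t}$
  Matching $u(x,0) = \sin(x) - \sin(2 x) + 3 \sin(3 x)$ term by term: $c_1=1, c_2=-1, c_3=3$.
Hence $u(x,t) = e^{-t} \sin(x) - e^{-4 t} \sin(2 x) + 3 e^{-9 t} \sin(3 x)$.
Transform back: $\theta(x,t) = e^{-t}u(x,t)$.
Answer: $\theta(x, t) = e^{-2 t} \sin(x) -  e^{-5 t} \sin(2 x) + 3 e^{-10 t} \sin(3 x)$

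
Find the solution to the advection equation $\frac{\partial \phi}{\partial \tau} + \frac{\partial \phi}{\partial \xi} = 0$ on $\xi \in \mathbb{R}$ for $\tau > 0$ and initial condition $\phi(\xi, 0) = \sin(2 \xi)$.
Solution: By characteristics ($d\xi/d\tau = 1$), $\phi(\xi,\tau) = f(\xi - \tau)$ with $f = \phi( \cdot , 0)$.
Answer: $\phi(\xi, \tau) = - \sin(2 \tau - 2 \xi)$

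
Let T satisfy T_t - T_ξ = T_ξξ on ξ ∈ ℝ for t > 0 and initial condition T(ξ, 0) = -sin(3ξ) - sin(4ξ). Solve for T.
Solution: Change to a moving frame: let η = ξ + t, σ = t and write T(ξ,t) = u(η,σ).
By the chain rule T_t = u_σ + u_η, T_ξ = u_η, T_ξξ = u_ηη.
Then T_t - T_ξ = u_σ: the advection term cancels and the PDE becomes the heat equation u_σ = u_ηη on η ∈ ℝ.
Initial data: u(η,0) = T(η,0) = -sin(3η) - sin(4η).
On η ∈ ℝ each mode satisfies (sin(nη))″ = -n² sin(nη), so exp(-n²σ) sin(nη) solves the heat equation; by superposition u(η,σ) = Σ c_n exp(-n²σ) sin(nη).
Reading off the coefficients: c_3=-1, c_4=-1, so u(η,σ) = -exp(-9σ)sin(3η) - exp(-16σ)sin(4η).
Substituting back η = ξ + t, σ = t: T(ξ,t) = u(ξ + t, t).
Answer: T(ξ, t) = -exp(-9t)sin(3t + 3ξ) - exp(-16t)sin(4t + 4ξ)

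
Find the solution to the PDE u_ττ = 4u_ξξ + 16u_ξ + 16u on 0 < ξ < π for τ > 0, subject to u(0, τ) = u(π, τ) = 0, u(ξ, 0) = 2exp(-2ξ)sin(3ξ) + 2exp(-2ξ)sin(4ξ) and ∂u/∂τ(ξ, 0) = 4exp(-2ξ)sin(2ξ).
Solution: Substitute u = exp(-2ξ)w, i.e. w = exp(2ξ)u.
By the product rule, u_ξ = exp(-2ξ)(w_ξ - 2w), u_ξξ = exp(-2ξ)(w_ξξ - 4w_ξ + 4w), u_ττ = exp(-2ξ)w_ττ.
Substituting into the PDE and dividing by exp(-2ξ): w_ττ = 4(w_ξξ - 4w_ξ + 4w) + 16(w_ξ - 2w) + 16w.
The lower-order terms cancel, leaving the standard wave equation w_ττ = 4w_ξξ.
Initial data for w: w(ξ,0) = exp(2ξ)u(ξ,0) = 2sin(3ξ) + 2sin(4ξ); w_τ(ξ,0) = exp(2ξ)u_τ(ξ,0) = 4sin(2ξ). The boundary conditions carry over: w(0,τ) = w(π,τ) = 0.
Solve for w:
  Using separation of variables w = X(ξ)T(τ):
  Eigenfunctions: sin(nξ), n = 1, 2, 3, ...
  General solution: w(ξ, τ) = Σ [A_n cos(2n τ) + B_n sin(2n τ)] sin(nξ)
  From w(ξ,0) = 2sin(3ξ) + 2sin(4ξ): A_3=2, A_4=2. From w_τ(ξ,0) = 4sin(2ξ), using w_τ(ξ,0) = Σ ω_n B_n sin(nξ) with ω_n = 2n: B_2 = 4/4 = 1.
Hence w(ξ,τ) = sin(2ξ)sin(4τ) + 2sin(3ξ)cos(6τ) + 2sin(4ξ)cos(8τ).
Transform back: u(ξ,τ) = exp(-2ξ)w(ξ,τ).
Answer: u(ξ, τ) = exp(-2ξ)sin(2ξ)sin(4τ) + 2exp(-2ξ)sin(3ξ)cos(6τ) + 2exp(-2ξ)sin(4ξ)cos(8τ)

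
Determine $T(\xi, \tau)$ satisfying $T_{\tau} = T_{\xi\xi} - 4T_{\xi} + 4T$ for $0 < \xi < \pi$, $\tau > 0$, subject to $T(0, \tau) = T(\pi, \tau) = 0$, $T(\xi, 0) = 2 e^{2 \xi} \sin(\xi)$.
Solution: Substitute $T = e^{2\xi}u$, i.e. $u = e^{-2\xi}T$.
By the product rule, $T_{\xi} = e^{2\xi}(u_{\xi} + 2u)$, $T_{\xi\xi} = e^{2\xi}(u_{\xi\xi} + 4u_{\xi} + 4u)$, $T_{\tau} = e^{2\xi}u_{\tau}$.
Substituting into the PDE and dividing by $e^{2\xi}$: $u_{\tau} = (u_{\xi\xi} + 4u_{\xi} + 4u) - 4(u_{\xi} + 2u) + 4u$.
The lower-order terms cancel, leaving the standard heat equation $u_{\tau} = u_{\xi\xi}$.
Initial data for $u$: $u(\xi,0) = e^{-2\xi}T(\xi,0) = 2 \sin(\xi)$. The boundary conditions carry over: $u(0,\tau) = u(\pi,\tau) = 0$.
Solve for $u$:
  Using separation of variables $u = X(\xi)G(\tau)$:
  Eigenfunctions: $\sin(n\xi)$, $n = 1, 2, 3, \ldots$
  General solution: $u(\xi, \tau) = \sum c_n \sin(n\xi) e^{-n^2 \tau}$
  Matching $u(\xi,0) = 2 \sin(\xi)$ term by term: $c_1=2$.
Hence $u(\xi,\tau) = 2 e^{-\tau} \sin(\xi)$.
Transform back: $T(\xi,\tau) = e^{2\xi}u(\xi,\tau)$.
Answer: $T(\xi, \tau) = 2 e^{-\tau} e^{2 \xi} \sin(\xi)$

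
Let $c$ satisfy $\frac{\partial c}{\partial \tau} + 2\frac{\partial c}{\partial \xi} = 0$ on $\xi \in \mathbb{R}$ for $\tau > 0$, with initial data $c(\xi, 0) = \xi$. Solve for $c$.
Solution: By method of characteristics (waves move right with speed 2):
Along characteristics $\xi - 2\tau =$ const, $c$ is constant, so $c(\xi,\tau) = f(\xi - 2\tau)$ with $f = c( \cdot , 0)$.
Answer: $c(\xi, \tau) = -2 \tau + \xi$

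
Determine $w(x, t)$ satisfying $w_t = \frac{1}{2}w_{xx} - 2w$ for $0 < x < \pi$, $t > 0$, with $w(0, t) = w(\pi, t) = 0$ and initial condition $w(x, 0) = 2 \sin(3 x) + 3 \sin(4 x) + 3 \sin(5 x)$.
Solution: Substitute $w = e^{-2t}u$.
Then $w_t = e^{-2t}(u_t - 2u)$, $w_{xx} = e^{-2t}u_{xx}$; substituting and dividing by $e^{-2t}$, the lower-order terms cancel: $u_t = \frac{1}{2}u_{xx}$ (standard heat equation).
Data for $u$: $u(x,0) = w(x,0) = 2 \sin(3 x) + 3 \sin(4 x) + 3 \sin(5 x)$. The boundary conditions carry over: $u(0,t) = u(\pi,t) = 0$.
Separating variables: $u = \sum c_n e^{-n^2t/2} \sin(nx)$. From $u(x,0) = 2 \sin(3 x) + 3 \sin(4 x) + 3 \sin(5 x)$: $c_3=2, c_4=3, c_5=3$.
So $u(x,t) = 3 e^{-8 t} \sin(4 x) + 2 e^{-9 t/2} \sin(3 x) + 3 e^{-25 t/2} \sin(5 x)$, and $w(x,t) = e^{-2t}u(x,t)$.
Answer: $w(x, t) = 3 e^{-10 t} \sin(4 x) + 2 e^{-13 t/2} \sin(3 x) + 3 e^{-29 t/2} \sin(5 x)$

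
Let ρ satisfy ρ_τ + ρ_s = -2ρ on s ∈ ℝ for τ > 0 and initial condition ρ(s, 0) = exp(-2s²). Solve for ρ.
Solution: Substitute ρ = exp(-2τ)u.
Then ρ_τ = exp(-2τ)(u_τ - 2u), ρ_s = exp(-2τ)u_s; substituting and dividing by exp(-2τ), the lower-order terms cancel: u_τ + u_s = 0 (standard advection equation).
Data for u: u(s,0) = ρ(s,0) = exp(-2s²).
By characteristics (ds/dτ = 1), u(s,τ) = f(s - τ) with f = u(·, 0).
So u(s,τ) = exp(-2(s - τ)²), and ρ(s,τ) = exp(-2τ)u(s,τ).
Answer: ρ(s, τ) = exp(-2τ)exp(-2(s - τ)²)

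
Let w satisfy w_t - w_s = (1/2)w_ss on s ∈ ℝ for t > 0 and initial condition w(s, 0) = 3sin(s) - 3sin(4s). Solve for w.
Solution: Moving frame: η = s + t, σ = t, w = u(η,σ), so w_t = u_σ + u_η and w_ss = u_ηη.
Hence w_t - w_s = u_σ and the PDE becomes the heat equation u_σ = (1/2)u_ηη on η ∈ ℝ.
Initial data: u(η,0) = w(η,0) = 3sin(η) - 3sin(4η). Each mode sin(nη) decays as exp(-n²σ/2) on ℝ, so u(η,σ) = Σ c_n exp(-n²σ/2) sin(nη) with c_1=3, c_4=-3: u(η,σ) = -3exp(-8σ)sin(4η) + 3exp(-σ/2)sin(η).
Substituting back: w(s,t) = u(s + t, t).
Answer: w(s, t) = -3exp(-8t)sin(4s + 4t) + 3exp(-t/2)sin(s + t)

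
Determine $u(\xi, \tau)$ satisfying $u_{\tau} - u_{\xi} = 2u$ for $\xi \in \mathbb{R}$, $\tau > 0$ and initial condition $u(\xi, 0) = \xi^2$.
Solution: Substitute $u = e^{2\tau}w$.
Then $u_{\tau} = e^{2\tau}(w_{\tau} + 2w)$, $u_{\xi} = e^{2\tau}w_{\xi}$; substituting and dividing by $e^{2\tau}$, the lower-order terms cancel: $w_{\tau} - w_{\xi} = 0$ (standard advection equation).
Data for $w$: $w(\xi,0) = u(\xi,0) = \xi^2$.
By characteristics ($d\xi/d\tau = -1$), $w(\xi,\tau) = f(\xi + \tau)$ with $f = w( \cdot , 0)$.
So $w(\xi,\tau) = \xi^2 + 2 \xi \tau + \tau^2$, and $u(\xi,\tau) = e^{2\tau}w(\xi,\tau)$.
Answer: $u(\xi, \tau) = \tau^2 e^{2 \tau} + 2 \tau \xi e^{2 \tau} + \xi^2 e^{2 \tau}$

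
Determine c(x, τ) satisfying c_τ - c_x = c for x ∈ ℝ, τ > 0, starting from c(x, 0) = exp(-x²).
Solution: Substitute c = exp(τ)u.
Then c_τ = exp(τ)(u_τ + u), c_x = exp(τ)u_x; substituting and dividing by exp(τ), the lower-order terms cancel: u_τ - u_x = 0 (standard advection equation).
Data for u: u(x,0) = c(x,0) = exp(-x²).
By characteristics (dx/dτ = -1), u(x,τ) = f(x + τ) with f = u(·, 0).
So u(x,τ) = exp(-(x + τ)²), and c(x,τ) = exp(τ)u(x,τ).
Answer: c(x, τ) = exp(τ)exp(-(x + τ)²)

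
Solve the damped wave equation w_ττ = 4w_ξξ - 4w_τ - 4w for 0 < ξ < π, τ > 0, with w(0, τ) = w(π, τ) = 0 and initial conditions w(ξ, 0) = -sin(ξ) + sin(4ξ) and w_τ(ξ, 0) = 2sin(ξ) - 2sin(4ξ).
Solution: Substitute w = exp(-2τ)u.
Then w_τ = exp(-2τ)(u_τ - 2u), w_ττ = exp(-2τ)(u_ττ - 4u_τ + 4u), w_ξξ = exp(-2τ)u_ξξ; substituting and dividing by exp(-2τ), the lower-order terms cancel: u_ττ = 4u_ξξ (standard wave equation).
Data for u: u(ξ,0) = w(ξ,0) = -sin(ξ) + sin(4ξ); u_τ(ξ,0) = w_τ(ξ,0) + 2w(ξ,0) = 0. The boundary conditions carry over: u(0,τ) = u(π,τ) = 0.
Separating variables: u = Σ [A_n cos(ω_n τ) + B_n sin(ω_n τ)] sin(nξ), ω_n = 2n. From ICs: A_1=-1, A_4=1.
So u(ξ,τ) = -sin(ξ)cos(2τ) + sin(4ξ)cos(8τ), and w(ξ,τ) = exp(-2τ)u(ξ,τ).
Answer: w(ξ, τ) = -exp(-2τ)sin(ξ)cos(2τ) + exp(-2τ)sin(4ξ)cos(8τ)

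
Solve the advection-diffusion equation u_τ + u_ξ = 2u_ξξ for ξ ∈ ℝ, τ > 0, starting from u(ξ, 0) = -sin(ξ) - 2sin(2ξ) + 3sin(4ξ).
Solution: Change to a moving frame: let η = ξ - τ, σ = τ and write u(ξ,τ) = w(η,σ).
By the chain rule u_τ = w_σ - w_η, u_ξ = w_η, u_ξξ = w_ηη.
Then u_τ + u_ξ = w_σ: the advection term cancels and the PDE becomes the heat equation w_σ = 2w_ηη on η ∈ ℝ.
Initial data: w(η,0) = u(η,0) = -sin(η) - 2sin(2η) + 3sin(4η).
On η ∈ ℝ each mode satisfies (sin(nη))″ = -n² sin(nη), so exp(-2n²σ) sin(nη) solves the heat equation; by superposition w(η,σ) = Σ c_n exp(-2n²σ) sin(nη).
Reading off the coefficients: c_1=-1, c_2=-2, c_4=3, so w(η,σ) = -exp(-2σ)sin(η) - 2exp(-8σ)sin(2η) + 3exp(-32σ)sin(4η).
Substituting back η = ξ - τ, σ = τ: u(ξ,τ) = w(ξ - τ, τ).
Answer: u(ξ, τ) = -exp(-2τ)sin(ξ - τ) - 2exp(-8τ)sin(2ξ - 2τ) + 3exp(-32τ)sin(4ξ - 4τ)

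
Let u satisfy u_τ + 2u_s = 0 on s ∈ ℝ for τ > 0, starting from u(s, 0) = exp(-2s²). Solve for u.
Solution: By method of characteristics (waves move right with speed 2):
Along characteristics s - 2τ = const, u is constant, so u(s,τ) = f(s - 2τ) with f = u(·, 0).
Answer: u(s, τ) = exp(-2(s - 2τ)²)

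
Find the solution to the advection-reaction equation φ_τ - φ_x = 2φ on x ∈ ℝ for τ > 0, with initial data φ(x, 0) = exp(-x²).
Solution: Substitute φ = exp(2τ)u.
Then φ_τ = exp(2τ)(u_τ + 2u), φ_x = exp(2τ)u_x; substituting and dividing by exp(2τ), the lower-order terms cancel: u_τ - u_x = 0 (standard advection equation).
Data for u: u(x,0) = φ(x,0) = exp(-x²).
By characteristics (dx/dτ = -1), u(x,τ) = f(x + τ) with f = u(·, 0).
So u(x,τ) = exp(-(x + τ)²), and φ(x,τ) = exp(2τ)u(x,τ).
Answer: φ(x, τ) = exp(2τ)exp(-(x + τ)²)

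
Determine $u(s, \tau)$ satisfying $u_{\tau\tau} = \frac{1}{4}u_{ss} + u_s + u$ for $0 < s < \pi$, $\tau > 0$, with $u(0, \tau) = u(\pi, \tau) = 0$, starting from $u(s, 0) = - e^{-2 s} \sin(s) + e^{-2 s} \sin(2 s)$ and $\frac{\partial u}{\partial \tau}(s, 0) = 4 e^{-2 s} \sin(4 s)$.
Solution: Substitute $u = e^{-2s}w$, i.e. $w = e^{2s}u$.
By the product rule, $u_s = e^{-2s}(w_s - 2w)$, $u_{ss} = e^{-2s}(w_{ss} - 4w_s + 4w)$, $u_{\tau\tau} = e^{-2s}w_{\tau\tau}$.
Substituting into the PDE and dividing by $e^{-2s}$: $w_{\tau\tau} = \frac{1}{4}(w_{ss} - 4w_s + 4w) + (w_s - 2w) + w$.
The lower-order terms cancel, leaving the standard wave equation $w_{\tau\tau} = \frac{1}{4}w_{ss}$.
Initial data for $w$: $w(s,0) = e^{2s}u(s,0) = - \sin(s) + \sin(2 s)$; $w_{\tau}(s,0) = e^{2s}u_{\tau}(s,0) = 4 \sin(4 s)$. The boundary conditions carry over: $w(0,\tau) = w(\pi,\tau) = 0$.
Solve for $w$:
  Using separation of variables $w = X(s)T(\tau)$:
  Eigenfunctions: $\sin(ns)$, $n = 1, 2, 3, \ldots$
  General solution: $w(s, \tau) = \sum [A_n \cos(n \tau/2) + B_n \sin(n \tau/2)] \sin(ns)$
  From $w(s,0) = - \sin(s) + \sin(2 s)$: $A_1=-1, A_2=1$. From $w_{\tau}(s,0) = 4 \sin(4 s)$, using $w_{\tau}(s,0) = \sum \omega_n B_n \sin(ns)$ with $\omega_n = n/2$: $B_4 = 4/2 = 2$.
Hence $w(s,\tau) = - \sin(s) \cos(\tau/2) + \sin(2 s) \cos(\tau) + 2 \sin(4 s) \sin(2 \tau)$.
Transform back: $u(s,\tau) = e^{-2s}w(s,\tau)$.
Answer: $u(s, \tau) = 2 e^{-2 s} \sin(2 \tau) \sin(4 s) -  e^{-2 s} \sin(s) \cos(\tau/2) + e^{-2 s} \sin(2 s) \cos(\tau)$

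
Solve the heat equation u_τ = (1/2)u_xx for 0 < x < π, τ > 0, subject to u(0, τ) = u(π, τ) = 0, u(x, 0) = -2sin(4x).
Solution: Using separation of variables u = X(x)T(τ):
Eigenfunctions: sin(nx), n = 1, 2, 3, ...
General solution: u(x, τ) = Σ c_n sin(nx) exp(-n² τ/2)
Matching u(x,0) = -2sin(4x) term by term: c_4=-2.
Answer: u(x, τ) = -2exp(-8τ)sin(4x)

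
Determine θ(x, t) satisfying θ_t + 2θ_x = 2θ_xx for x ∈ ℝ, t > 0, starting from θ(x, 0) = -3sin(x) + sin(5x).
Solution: Change to a moving frame: let η = x - 2t, σ = t and write θ(x,t) = u(η,σ).
By the chain rule θ_t = u_σ - 2u_η, θ_x = u_η, θ_xx = u_ηη.
Then θ_t + 2θ_x = u_σ: the advection term cancels and the PDE becomes the heat equation u_σ = 2u_ηη on η ∈ ℝ.
Initial data: u(η,0) = θ(η,0) = -3sin(η) + sin(5η).
On η ∈ ℝ each mode satisfies (sin(nη))″ = -n² sin(nη), so exp(-2n²σ) sin(nη) solves the heat equation; by superposition u(η,σ) = Σ c_n exp(-2n²σ) sin(nη).
Reading off the coefficients: c_1=-3, c_5=1, so u(η,σ) = -3exp(-2σ)sin(η) + exp(-50σ)sin(5η).
Substituting back η = x - 2t, σ = t: θ(x,t) = u(x - 2t, t).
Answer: θ(x, t) = 3exp(-2t)sin(2t - x) - exp(-50t)sin(10t - 5x)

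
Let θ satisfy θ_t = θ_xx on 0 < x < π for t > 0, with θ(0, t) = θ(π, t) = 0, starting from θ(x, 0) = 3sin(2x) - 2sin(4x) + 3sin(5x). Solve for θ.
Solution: Using separation of variables θ = X(x)G(t):
Eigenfunctions: sin(nx), n = 1, 2, 3, ...
General solution: θ(x, t) = Σ c_n sin(nx) exp(-n² t)
Matching θ(x,0) = 3sin(2x) - 2sin(4x) + 3sin(5x) term by term: c_2=3, c_4=-2, c_5=3.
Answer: θ(x, t) = 3exp(-4t)sin(2x) - 2exp(-16t)sin(4x) + 3exp(-25t)sin(5x)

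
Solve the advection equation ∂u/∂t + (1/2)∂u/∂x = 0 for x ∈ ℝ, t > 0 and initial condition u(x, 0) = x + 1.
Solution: By characteristics (dx/dt = 1/2), u(x,t) = f(x - (1/2)t) with f = u(·, 0).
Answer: u(x, t) = -(1/2)t + x + 1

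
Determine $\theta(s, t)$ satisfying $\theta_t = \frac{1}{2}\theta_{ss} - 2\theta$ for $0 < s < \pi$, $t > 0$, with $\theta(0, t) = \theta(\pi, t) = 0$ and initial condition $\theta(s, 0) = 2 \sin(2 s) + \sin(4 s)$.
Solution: Substitute $\theta = e^{-2t}u$.
Then $\theta_t = e^{-2t}(u_t - 2u)$, $\theta_{ss} = e^{-2t}u_{ss}$; substituting and dividing by $e^{-2t}$, the lower-order terms cancel: $u_t = \frac{1}{2}u_{ss}$ (standard heat equation).
Data for $u$: $u(s,0) = \theta(s,0) = 2 \sin(2 s) + \sin(4 s)$. The boundary conditions carry over: $u(0,t) = u(\pi,t) = 0$.
Separating variables: $u = \sum c_n e^{-n^2t/2} \sin(ns)$. From $u(s,0) = 2 \sin(2 s) + \sin(4 s)$: $c_2=2, c_4=1$.
So $u(s,t) = 2 e^{-2 t} \sin(2 s) + e^{-8 t} \sin(4 s)$, and $\theta(s,t) = e^{-2t}u(s,t)$.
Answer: $\theta(s, t) = 2 e^{-4 t} \sin(2 s) + e^{-10 t} \sin(4 s)$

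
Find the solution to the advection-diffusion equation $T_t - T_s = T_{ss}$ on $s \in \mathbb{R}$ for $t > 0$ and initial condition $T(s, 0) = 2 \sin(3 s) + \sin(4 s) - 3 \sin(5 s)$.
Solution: Change to a moving frame: let $\eta = s + t$, $\sigma = t$ and write $T(s,t) = u(\eta,\sigma)$.
By the chain rule $T_t = u_{\sigma} + u_{\eta}$, $T_s = u_{\eta}$, $T_{ss} = u_{\eta\eta}$.
Then $T_t - T_s = u_{\sigma}$: the advection term cancels and the PDE becomes the heat equation $u_{\sigma} = u_{\eta\eta}$ on $\eta \in \mathbb{R}$.
Initial data: $u(\eta,0) = T(\eta,0) = 2 \sin(3 \eta) + \sin(4 \eta) - 3 \sin(5 \eta)$.
On $\eta \in \mathbb{R}$ each mode satisfies $(\sin(n\eta))'' = -n^2 \sin(n\eta)$, so $e^{-n^2\sigma} \sin(n\eta)$ solves the heat equation; by superposition $u(\eta,\sigma) = \sum c_n e^{-n^2\sigma} \sin(n\eta)$.
Reading off the coefficients: $c_3=2, c_4=1, c_5=-3$, so $u(\eta,\sigma) = 2 e^{-9 \sigma} \sin(3 \eta) + e^{-16 \sigma} \sin(4 \eta) - 3 e^{-25 \sigma} \sin(5 \eta)$.
Substituting back $\eta = s + t$, $\sigma = t$: $T(s,t) = u(s + t, t)$.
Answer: $T(s, t) = 2 e^{-9 t} \sin(3 s + 3 t) + e^{-16 t} \sin(4 s + 4 t) - 3 e^{-25 t} \sin(5 s + 5 t)$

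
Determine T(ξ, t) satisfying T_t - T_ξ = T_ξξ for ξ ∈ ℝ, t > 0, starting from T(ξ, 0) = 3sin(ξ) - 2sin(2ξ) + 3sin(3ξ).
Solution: Moving frame: η = ξ + t, σ = t, T = u(η,σ), so T_t = u_σ + u_η and T_ξξ = u_ηη.
Hence T_t - T_ξ = u_σ and the PDE becomes the heat equation u_σ = u_ηη on η ∈ ℝ.
Initial data: u(η,0) = T(η,0) = 3sin(η) - 2sin(2η) + 3sin(3η). Each mode sin(nη) decays as exp(-n²σ) on ℝ, so u(η,σ) = Σ c_n exp(-n²σ) sin(nη) with c_1=3, c_2=-2, c_3=3: u(η,σ) = 3exp(-σ)sin(η) - 2exp(-4σ)sin(2η) + 3exp(-9σ)sin(3η).
Substituting back: T(ξ,t) = u(ξ + t, t).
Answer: T(ξ, t) = 3exp(-t)sin(t + ξ) - 2exp(-4t)sin(2t + 2ξ) + 3exp(-9t)sin(3t + 3ξ)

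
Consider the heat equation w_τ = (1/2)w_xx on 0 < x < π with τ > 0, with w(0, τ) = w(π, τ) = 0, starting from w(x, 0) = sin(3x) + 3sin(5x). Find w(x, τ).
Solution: Separating variables: w = Σ c_n exp(-n²τ/2) sin(nx). From w(x,0) = sin(3x) + 3sin(5x): c_3=1, c_5=3.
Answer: w(x, τ) = exp(-9τ/2)sin(3x) + 3exp(-25τ/2)sin(5x)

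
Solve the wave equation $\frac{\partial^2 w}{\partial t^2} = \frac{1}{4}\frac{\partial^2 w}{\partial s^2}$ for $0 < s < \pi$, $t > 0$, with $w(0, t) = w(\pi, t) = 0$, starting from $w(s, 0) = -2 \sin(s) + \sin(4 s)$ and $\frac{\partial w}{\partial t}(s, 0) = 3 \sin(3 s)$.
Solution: Using separation of variables $w = X(s)T(t)$:
Eigenfunctions: $\sin(ns)$, $n = 1, 2, 3, \ldots$
General solution: $w(s, t) = \sum [A_n \cos(n t/2) + B_n \sin(n t/2)] \sin(ns)$
From $w(s,0) = -2 \sin(s) + \sin(4 s)$: $A_1=-2, A_4=1$. From $w_t(s,0) = 3 \sin(3 s)$, using $w_t(s,0) = \sum \omega_n B_n \sin(ns)$ with $\omega_n = n/2$: $B_3 = 3/(3/2) = 2$.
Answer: $w(s, t) = -2 \sin(s) \cos(t/2) + 2 \sin(3 s) \sin(3 t/2) + \sin(4 s) \cos(2 t)$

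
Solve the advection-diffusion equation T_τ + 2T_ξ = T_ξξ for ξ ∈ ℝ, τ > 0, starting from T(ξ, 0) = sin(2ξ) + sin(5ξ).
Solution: Change to a moving frame: let η = ξ - 2τ, σ = τ and write T(ξ,τ) = u(η,σ).
By the chain rule T_τ = u_σ - 2u_η, T_ξ = u_η, T_ξξ = u_ηη.
Then T_τ + 2T_ξ = u_σ: the advection term cancels and the PDE becomes the heat equation u_σ = u_ηη on η ∈ ℝ.
Initial data: u(η,0) = T(η,0) = sin(2η) + sin(5η).
On η ∈ ℝ each mode satisfies (sin(nη))″ = -n² sin(nη), so exp(-n²σ) sin(nη) solves the heat equation; by superposition u(η,σ) = Σ c_n exp(-n²σ) sin(nη).
Reading off the coefficients: c_2=1, c_5=1, so u(η,σ) = exp(-4σ)sin(2η) + exp(-25σ)sin(5η).
Substituting back η = ξ - 2τ, σ = τ: T(ξ,τ) = u(ξ - 2τ, τ).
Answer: T(ξ, τ) = exp(-4τ)sin(2ξ - 4τ) + exp(-25τ)sin(5ξ - 10τ)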